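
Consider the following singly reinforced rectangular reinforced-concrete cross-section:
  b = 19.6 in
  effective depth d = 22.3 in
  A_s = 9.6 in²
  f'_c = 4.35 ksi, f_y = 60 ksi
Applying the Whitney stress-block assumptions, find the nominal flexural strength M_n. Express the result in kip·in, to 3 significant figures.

T = A_s f_y = 9.6 × 60 = 576 kips.
a = T/(0.85 f'_c b) = 576/(0.85 × 4.35 × 19.6) = 7.948 in.
M_n = T(d − a/2) = 576 × (22.3 − 3.974) = 10555.8 kip·in.

M_n ≈ 10600 kip·in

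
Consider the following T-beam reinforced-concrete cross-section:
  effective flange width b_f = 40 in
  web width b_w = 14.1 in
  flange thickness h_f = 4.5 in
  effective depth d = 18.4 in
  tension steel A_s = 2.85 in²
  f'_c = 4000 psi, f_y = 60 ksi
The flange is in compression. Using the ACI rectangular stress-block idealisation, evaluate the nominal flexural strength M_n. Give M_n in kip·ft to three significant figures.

M_n ≈ 253 kip·ft

Tension: T = A_s f_y = 2.85 × 60 = 171 kips.
Try a within the flange: a = T/(0.85 f'_c b_f) = 171/(0.85 × 4 × 40) = 1.257 in.
Since a = 1.257 ≤ h_f = 4.5 in, the stress block lies entirely in the flange; analyse as a rectangular beam of width b_f.
M_n = T(d − a/2) = 171 × (18.4 − 0.6285) = 3038.9 kip·in.
M_n = 3038.9/12 = 253.24 kip·ft.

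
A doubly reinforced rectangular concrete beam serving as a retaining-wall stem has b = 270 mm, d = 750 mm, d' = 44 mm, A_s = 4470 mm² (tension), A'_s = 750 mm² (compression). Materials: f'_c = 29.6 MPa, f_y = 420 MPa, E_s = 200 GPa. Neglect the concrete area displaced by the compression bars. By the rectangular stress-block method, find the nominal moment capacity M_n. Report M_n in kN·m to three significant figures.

Assume both tension and compression steel yield.
Net tension couple steel: A_s − A'_s = 3720 mm².
a = (A_s − A'_s) f_y / (0.85 f'_c b) = 1562400/(0.85 × 29.6 × 270) = 229.99 mm.
c = a/β₁ = 229.99/0.839 = 274.12 mm; ε'_s = 0.003(c − d')/c = 0.0025 ≥ f_y/E_s = 0.0021, so compression steel does yield.
M_n = (A_s − A'_s) f_y (d − a/2) + A'_s f_y (d − d') = [1562400 × (750 − 114.995) + 315000 × (750 − 44)] × 10⁻⁶ = 992.13 + 222.39 = 1214.52 kN·m.

M_n ≈ 1210 kN·m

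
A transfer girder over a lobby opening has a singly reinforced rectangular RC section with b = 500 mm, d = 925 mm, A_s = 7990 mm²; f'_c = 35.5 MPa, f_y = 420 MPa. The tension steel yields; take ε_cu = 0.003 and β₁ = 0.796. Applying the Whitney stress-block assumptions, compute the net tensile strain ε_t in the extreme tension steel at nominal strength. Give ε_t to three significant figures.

a = A_s f_y/(0.85 f'_c b) = 222.42 mm.
β₁ = 0.796, so c = a/β₁ = 222.42/0.796 = 279.42 mm.
From the linear strain diagram with ε_cu = 0.003: ε_t = 0.003 (d − c)/c = 0.003 × (925 − 279.42)/279.42 = 0.00693.
Since ε_t ≥ 0.005, the section is tension-controlled.

ε_t ≈ 0.00693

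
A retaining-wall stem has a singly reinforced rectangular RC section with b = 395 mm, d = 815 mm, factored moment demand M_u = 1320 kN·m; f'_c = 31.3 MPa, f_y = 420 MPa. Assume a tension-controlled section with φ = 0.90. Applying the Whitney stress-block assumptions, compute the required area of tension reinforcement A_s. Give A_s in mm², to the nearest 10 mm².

M_n = M_u/φ = 1320/0.90 = 1466.67 kN·m.
With M_n = 0.85 f'_c a b (d − a/2), solve the quadratic for a:
a = d − √(d² − 2M_n/(0.85 f'_c b)) = 815 − √(815² − 2 × 1466.67×10⁶/(0.85 × 31.3 × 395)) = 194.44 mm.
A_s = 0.85 f'_c a b / f_y = 0.85 × 31.3 × 194.44 × 395 / 420 = 4865.2 mm².

A_s ≈ 4870 mm²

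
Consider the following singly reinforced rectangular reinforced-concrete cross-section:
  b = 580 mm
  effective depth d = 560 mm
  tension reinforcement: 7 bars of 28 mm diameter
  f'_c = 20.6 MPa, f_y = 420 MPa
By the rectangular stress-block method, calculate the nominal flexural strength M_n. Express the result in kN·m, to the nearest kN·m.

M_n ≈ 853 kN·m

A_s = 7 × 616 = 4312 mm².
T = A_s f_y = 4312 × 420 = 1811040 N = 1811.04 kN.
From C = T: a = T/(0.85 f'_c b) = 1811040/(0.85 × 20.6 × 580) = 178.33 mm.
M_n = T(d − a/2) = 1811.04 kN × (560 − 89.165) mm = 852.70 kN·m.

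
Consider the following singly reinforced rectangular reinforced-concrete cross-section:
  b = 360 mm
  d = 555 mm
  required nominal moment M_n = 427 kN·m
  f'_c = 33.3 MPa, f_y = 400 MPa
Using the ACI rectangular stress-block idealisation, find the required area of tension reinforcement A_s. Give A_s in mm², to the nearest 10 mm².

A_s ≈ 2080 mm²

With M_n = 0.85 f'_c a b (d − a/2), solve the quadratic for a:
a = d − √(d² − 2M_n/(0.85 f'_c b)) = 555 − √(555² − 2 × 427×10⁶/(0.85 × 33.3 × 360)) = 81.49 mm.
A_s = 0.85 f'_c a b / f_y = 0.85 × 33.3 × 81.49 × 360 / 400 = 2075.9 mm².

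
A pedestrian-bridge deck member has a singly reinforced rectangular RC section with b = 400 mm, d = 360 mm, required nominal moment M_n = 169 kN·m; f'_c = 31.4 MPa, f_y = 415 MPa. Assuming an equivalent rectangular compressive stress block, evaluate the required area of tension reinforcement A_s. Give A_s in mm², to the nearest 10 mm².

A_s ≈ 1210 mm²

With M_n = 0.85 f'_c a b (d − a/2), solve the quadratic for a:
a = d − √(d² − 2M_n/(0.85 f'_c b)) = 360 − √(360² − 2 × 169×10⁶/(0.85 × 31.4 × 400)) = 47.05 mm.
A_s = 0.85 f'_c a b / f_y = 0.85 × 31.4 × 47.05 × 400 / 415 = 1210.4 mm².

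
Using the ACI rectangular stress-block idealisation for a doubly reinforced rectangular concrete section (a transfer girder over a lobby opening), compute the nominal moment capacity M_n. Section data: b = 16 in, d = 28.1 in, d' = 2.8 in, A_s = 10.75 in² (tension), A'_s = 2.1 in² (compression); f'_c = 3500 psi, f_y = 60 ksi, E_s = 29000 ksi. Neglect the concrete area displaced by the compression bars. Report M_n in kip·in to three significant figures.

Assume both steels yield.
a = (A_s − A'_s) f_y/(0.85 f'_c b) = (10.75 − 2.1) × 60/(0.85 × 3.5 × 16) = 10.903 in.
c = a/β₁ = 10.903/0.85 = 12.827 in; ε'_s = 0.003(c − d')/c = 0.0023 ≥ ε_y = 0.0021, so the compression steel yields.
M_n = (A_s − A'_s) f_y (d − a/2) + A'_s f_y (d − d') = 519 × (28.1 − 5.4515) + 126 × (28.1 − 2.8) = 11754.6 + 3187.8 = 14942.4 kip·in.

M_n ≈ 14900 kip·in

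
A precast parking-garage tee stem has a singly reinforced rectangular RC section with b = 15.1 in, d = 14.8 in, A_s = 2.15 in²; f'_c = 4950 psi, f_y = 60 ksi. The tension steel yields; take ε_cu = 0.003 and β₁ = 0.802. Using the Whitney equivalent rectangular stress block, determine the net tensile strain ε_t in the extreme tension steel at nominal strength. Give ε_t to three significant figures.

a = A_s f_y/(0.85 f'_c b) = 2.030 in.
β₁ = 0.802, so c = a/β₁ = 2.030/0.802 = 2.531 in.
From the linear strain diagram with ε_cu = 0.003: ε_t = 0.003 (d − c)/c = 0.003 × (14.8 − 2.531)/2.531 = 0.0145.
Since ε_t ≥ 0.005, the section is tension-controlled.

ε_t ≈ 0.0145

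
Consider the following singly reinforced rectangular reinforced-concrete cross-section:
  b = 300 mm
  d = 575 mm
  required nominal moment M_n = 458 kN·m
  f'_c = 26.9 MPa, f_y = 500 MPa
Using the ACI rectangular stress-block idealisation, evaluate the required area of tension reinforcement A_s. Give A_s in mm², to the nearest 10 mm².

A_s ≈ 1800 mm²

With M_n = 0.85 f'_c a b (d − a/2), solve the quadratic for a:
a = d − √(d² − 2M_n/(0.85 f'_c b)) = 575 − √(575² − 2 × 458×10⁶/(0.85 × 26.9 × 300)) = 131.05 mm.
A_s = 0.85 f'_c a b / f_y = 0.85 × 26.9 × 131.05 × 300 / 500 = 1797.9 mm².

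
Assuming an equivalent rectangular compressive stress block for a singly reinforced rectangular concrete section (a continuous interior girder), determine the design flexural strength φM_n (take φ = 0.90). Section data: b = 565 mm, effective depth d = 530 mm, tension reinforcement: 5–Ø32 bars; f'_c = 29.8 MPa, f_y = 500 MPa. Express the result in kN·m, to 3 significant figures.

A_s = 5 × 804 = 4020 mm².
T = A_s f_y = 4020 × 500 = 2010000 N = 2010 kN.
From C = T: a = T/(0.85 f'_c b) = 2010000/(0.85 × 29.8 × 565) = 140.45 mm.
M_n = T(d − a/2) = 2010 kN × (530 − 70.225) mm = 924.15 kN·m.
φM_n = 0.90 × 924.15 = 831.74 kN·m.

φM_n ≈ 832 kN·m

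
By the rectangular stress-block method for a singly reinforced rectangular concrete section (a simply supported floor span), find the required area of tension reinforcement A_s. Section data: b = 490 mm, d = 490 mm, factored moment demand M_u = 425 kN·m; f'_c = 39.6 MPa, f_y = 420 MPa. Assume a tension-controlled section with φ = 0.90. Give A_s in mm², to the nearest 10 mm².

M_n = M_u/φ = 425/0.90 = 472.222 kN·m.
With M_n = 0.85 f'_c a b (d − a/2), solve the quadratic for a:
a = d − √(d² − 2M_n/(0.85 f'_c b)) = 490 − √(490² − 2 × 472.222×10⁶/(0.85 × 39.6 × 490)) = 62.40 mm.
A_s = 0.85 f'_c a b / f_y = 0.85 × 39.6 × 62.40 × 490 / 420 = 2450.4 mm².

A_s ≈ 2450 mm²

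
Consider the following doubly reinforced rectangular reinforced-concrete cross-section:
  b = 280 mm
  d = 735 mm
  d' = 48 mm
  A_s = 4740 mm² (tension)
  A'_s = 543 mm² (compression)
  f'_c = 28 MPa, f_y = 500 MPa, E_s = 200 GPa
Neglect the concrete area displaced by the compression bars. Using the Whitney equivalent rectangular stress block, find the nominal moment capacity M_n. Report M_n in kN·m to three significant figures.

M_n ≈ 1400 kN·m

Assume both tension and compression steel yield.
Net tension couple steel: A_s − A'_s = 4197 mm².
a = (A_s − A'_s) f_y / (0.85 f'_c b) = 2098500/(0.85 × 28 × 280) = 314.90 mm.
c = a/β₁ = 314.90/0.85 = 370.47 mm; ε'_s = 0.003(c − d')/c = 0.0026 ≥ f_y/E_s = 0.0025, so compression steel does yield.
M_n = (A_s − A'_s) f_y (d − a/2) + A'_s f_y (d − d') = [2098500 × (735 − 157.45) + 271500 × (735 − 48)] × 10⁻⁶ = 1211.99 + 186.52 = 1398.51 kN·m.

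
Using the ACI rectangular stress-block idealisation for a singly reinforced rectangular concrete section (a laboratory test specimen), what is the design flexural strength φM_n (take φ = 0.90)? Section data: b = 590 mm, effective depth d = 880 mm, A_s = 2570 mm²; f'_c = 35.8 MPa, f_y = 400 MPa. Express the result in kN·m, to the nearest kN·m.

φM_n ≈ 788 kN·m

T = A_s f_y = 2570 × 400 = 1028000 N = 1028 kN.
From C = T: a = T/(0.85 f'_c b) = 1028000/(0.85 × 35.8 × 590) = 57.26 mm.
M_n = T(d − a/2) = 1028 kN × (880 − 28.63) mm = 875.21 kN·m.
φM_n = 0.90 × 875.21 = 787.69 kN·m.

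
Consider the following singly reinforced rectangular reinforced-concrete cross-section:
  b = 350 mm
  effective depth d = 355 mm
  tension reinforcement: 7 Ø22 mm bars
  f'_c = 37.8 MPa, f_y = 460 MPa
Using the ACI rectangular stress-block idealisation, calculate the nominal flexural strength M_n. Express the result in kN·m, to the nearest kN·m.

A_s = 7 × 380 = 2660 mm².
T = A_s f_y = 2660 × 460 = 1223600 N = 1223.6 kN.
From C = T: a = T/(0.85 f'_c b) = 1223600/(0.85 × 37.8 × 350) = 108.81 mm.
M_n = T(d − a/2) = 1223.6 kN × (355 − 54.405) mm = 367.81 kN·m.

M_n ≈ 368 kN·m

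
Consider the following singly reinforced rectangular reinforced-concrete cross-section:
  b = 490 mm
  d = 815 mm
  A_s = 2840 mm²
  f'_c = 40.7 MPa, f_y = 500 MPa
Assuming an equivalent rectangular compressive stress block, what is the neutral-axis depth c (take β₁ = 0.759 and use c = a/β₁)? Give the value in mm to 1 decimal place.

T = A_s f_y = 2840 × 500 = 1420000 N = 1420 kN.
Setting C = 0.85 f'_c a b equal to T: a = 1420000/(0.85 × 40.7 × 490) = 83.768 mm.
With β₁ = 0.759, c = a/β₁ = 83.768/0.759 = 110.4 mm.

c ≈ 110.4 mm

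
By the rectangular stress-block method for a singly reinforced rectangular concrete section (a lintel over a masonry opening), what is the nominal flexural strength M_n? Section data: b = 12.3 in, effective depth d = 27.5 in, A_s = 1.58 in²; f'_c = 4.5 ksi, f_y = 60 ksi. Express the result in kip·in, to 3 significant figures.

M_n ≈ 2510 kip·in

T = A_s f_y = 1.58 × 60 = 94.8 kips.
a = T/(0.85 f'_c b) = 94.8/(0.85 × 4.5 × 12.3) = 2.015 in.
M_n = T(d − a/2) = 94.8 × (27.5 − 1.0075) = 2511.5 kip·in.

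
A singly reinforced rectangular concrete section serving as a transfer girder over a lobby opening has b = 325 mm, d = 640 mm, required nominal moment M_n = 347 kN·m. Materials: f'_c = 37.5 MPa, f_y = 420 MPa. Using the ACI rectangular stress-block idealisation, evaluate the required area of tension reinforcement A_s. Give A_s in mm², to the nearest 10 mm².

With M_n = 0.85 f'_c a b (d − a/2), solve the quadratic for a:
a = d − √(d² − 2M_n/(0.85 f'_c b)) = 640 − √(640² − 2 × 347×10⁶/(0.85 × 37.5 × 325)) = 54.67 mm.
A_s = 0.85 f'_c a b / f_y = 0.85 × 37.5 × 54.67 × 325 / 420 = 1348.4 mm².

A_s ≈ 1350 mm²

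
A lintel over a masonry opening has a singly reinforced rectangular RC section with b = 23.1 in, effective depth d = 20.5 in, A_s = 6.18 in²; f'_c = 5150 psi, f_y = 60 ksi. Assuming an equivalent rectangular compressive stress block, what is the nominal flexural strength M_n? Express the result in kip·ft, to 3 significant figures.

M_n ≈ 577 kip·ft

T = A_s f_y = 6.18 × 60 = 370.8 kips.
a = T/(0.85 f'_c b) = 370.8/(0.85 × 5.15 × 23.1) = 3.667 in.
M_n = T(d − a/2) = 370.8 × (20.5 − 1.8335) = 6921.5 kip·in = 6921.5/12 = 576.79 kip·ft.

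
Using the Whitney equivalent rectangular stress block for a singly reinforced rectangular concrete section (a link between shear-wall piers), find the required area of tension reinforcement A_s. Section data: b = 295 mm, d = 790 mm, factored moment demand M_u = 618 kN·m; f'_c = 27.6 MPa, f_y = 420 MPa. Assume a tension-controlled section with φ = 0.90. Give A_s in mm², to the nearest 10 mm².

A_s ≈ 2270 mm²

M_n = M_u/φ = 618/0.90 = 686.667 kN·m.
With M_n = 0.85 f'_c a b (d − a/2), solve the quadratic for a:
a = d − √(d² − 2M_n/(0.85 f'_c b)) = 790 − √(790² − 2 × 686.667×10⁶/(0.85 × 27.6 × 295)) = 137.57 mm.
A_s = 0.85 f'_c a b / f_y = 0.85 × 27.6 × 137.57 × 295 / 420 = 2266.9 mm².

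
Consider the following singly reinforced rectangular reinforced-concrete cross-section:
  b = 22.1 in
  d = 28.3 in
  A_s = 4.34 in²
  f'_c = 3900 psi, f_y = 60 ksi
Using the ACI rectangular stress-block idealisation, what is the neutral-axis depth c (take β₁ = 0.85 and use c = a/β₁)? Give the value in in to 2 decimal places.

T = A_s f_y = 4.34 × 60 = 260.4 kips.
a = T/(0.85 f'_c b) = 260.4/(0.85 × 3.9 × 22.1) = 3.5544 in.
With β₁ = 0.85, c = a/β₁ = 3.5544/0.85 = 4.18 in.

c ≈ 4.18 in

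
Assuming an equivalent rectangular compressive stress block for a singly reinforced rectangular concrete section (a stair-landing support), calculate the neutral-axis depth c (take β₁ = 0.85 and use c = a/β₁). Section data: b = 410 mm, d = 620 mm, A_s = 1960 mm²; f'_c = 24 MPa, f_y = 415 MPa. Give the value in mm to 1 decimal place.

T = A_s f_y = 1960 × 415 = 813400 N = 813.4 kN.
Setting C = 0.85 f'_c a b equal to T: a = 813400/(0.85 × 24 × 410) = 97.250 mm.
With β₁ = 0.85, c = a/β₁ = 97.250/0.85 = 114.4 mm.

c ≈ 114.4 mm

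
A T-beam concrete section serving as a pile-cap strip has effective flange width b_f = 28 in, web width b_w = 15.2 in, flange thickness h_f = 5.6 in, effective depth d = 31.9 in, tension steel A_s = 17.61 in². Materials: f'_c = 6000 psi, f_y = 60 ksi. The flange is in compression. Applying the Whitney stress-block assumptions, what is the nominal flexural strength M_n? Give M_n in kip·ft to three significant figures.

Tension: T = A_s f_y = 17.61 × 60 = 1056.6 kips.
Try a within the flange: a = T/(0.85 f'_c b_f) = 1056.6/(0.85 × 6 × 28) = 7.399 in.
a = 7.399 > h_f = 5.6 in: the block extends into the web. Split into flange-overhang and web parts.
C_f = 0.85 f'_c (b_f − b_w) h_f = 0.85 × 6 × (28 − 15.2) × 5.6 = 365.6 kips.
Remaining web compression depth: a_w = (T − C_f)/(0.85 f'_c b_w) = (1056.6 − 365.6)/(0.85 × 6 × 15.2) = 8.914 in.
M_n = C_f(d − h_f/2) + (T − C_f)(d − a_w/2) = 365.6 × (31.9 − 2.8) + 691 × (31.9 − 4.457) = 10639.0 + 18963.1 = 29602.1 kip·in.
M_n = 29602.1/12 = 2466.84 kip·ft.

M_n ≈ 2470 kip·ft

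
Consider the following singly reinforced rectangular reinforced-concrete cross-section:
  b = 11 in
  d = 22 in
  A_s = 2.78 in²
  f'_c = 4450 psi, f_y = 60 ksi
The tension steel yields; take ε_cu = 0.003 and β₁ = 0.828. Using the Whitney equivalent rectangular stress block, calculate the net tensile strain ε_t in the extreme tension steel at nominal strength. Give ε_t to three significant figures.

ε_t ≈ 0.0106

a = A_s f_y/(0.85 f'_c b) = 4.009 in.
β₁ = 0.828, so c = a/β₁ = 4.009/0.828 = 4.842 in.
From the linear strain diagram with ε_cu = 0.003: ε_t = 0.003 (d − c)/c = 0.003 × (22 − 4.842)/4.842 = 0.0106.
Since ε_t ≥ 0.005, the section is tension-controlled.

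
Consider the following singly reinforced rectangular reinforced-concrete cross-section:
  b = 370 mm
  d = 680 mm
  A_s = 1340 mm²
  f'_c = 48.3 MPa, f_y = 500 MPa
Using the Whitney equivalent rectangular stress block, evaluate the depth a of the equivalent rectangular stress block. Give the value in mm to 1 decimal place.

T = A_s f_y = 1340 × 500 = 670000 N = 670 kN.
Setting C = 0.85 f'_c a b equal to T: a = 670000/(0.85 × 48.3 × 370) = 44.1 mm.

a ≈ 44.1 mm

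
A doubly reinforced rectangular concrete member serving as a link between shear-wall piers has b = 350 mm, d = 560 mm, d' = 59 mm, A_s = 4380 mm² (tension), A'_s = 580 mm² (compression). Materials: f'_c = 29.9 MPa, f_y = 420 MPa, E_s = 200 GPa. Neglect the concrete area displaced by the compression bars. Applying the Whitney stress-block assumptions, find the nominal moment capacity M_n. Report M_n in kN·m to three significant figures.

Assume both tension and compression steel yield.
Net tension couple steel: A_s − A'_s = 3800 mm².
a = (A_s − A'_s) f_y / (0.85 f'_c b) = 1596000/(0.85 × 29.9 × 350) = 179.42 mm.
c = a/β₁ = 179.42/0.836 = 214.62 mm; ε'_s = 0.003(c − d')/c = 0.0022 ≥ f_y/E_s = 0.0021, so compression steel does yield.
M_n = (A_s − A'_s) f_y (d − a/2) + A'_s f_y (d − d') = [1596000 × (560 − 89.71) + 243600 × (560 − 59)] × 10⁻⁶ = 750.58 + 122.04 = 872.62 kN·m.

M_n ≈ 873 kN·m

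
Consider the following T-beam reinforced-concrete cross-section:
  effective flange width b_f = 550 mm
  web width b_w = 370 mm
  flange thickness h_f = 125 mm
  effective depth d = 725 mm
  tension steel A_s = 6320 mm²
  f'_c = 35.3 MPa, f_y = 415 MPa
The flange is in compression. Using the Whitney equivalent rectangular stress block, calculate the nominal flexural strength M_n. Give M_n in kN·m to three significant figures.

M_n ≈ 1690 kN·m

Tension: T = A_s f_y = 6320 × 415 = 2622800 N.
Try a within the flange: a = T/(0.85 f'_c b_f) = 2622800/(0.85 × 35.3 × 550) = 158.93 mm.
a = 158.93 > h_f = 125 mm: the block extends into the web. Split into flange-overhang and web parts.
C_f = 0.85 f'_c (b_f − b_w) h_f = 0.85 × 35.3 × (550 − 370) × 125 = 675113 N.
Remaining web compression depth: a_w = (T − C_f)/(0.85 f'_c b_w) = (2622800 − 675113)/(0.85 × 35.3 × 370) = 175.44 mm.
M_n = C_f(d − h_f/2) + (T − C_f)(d − a_w/2) = 675113 × (725 − 62.5) + 1947687 × (725 − 87.72) = 447.26 + 1241.22 = 1688.48 × 10⁶ N·mm.
M_n = 1688.48 kN·m.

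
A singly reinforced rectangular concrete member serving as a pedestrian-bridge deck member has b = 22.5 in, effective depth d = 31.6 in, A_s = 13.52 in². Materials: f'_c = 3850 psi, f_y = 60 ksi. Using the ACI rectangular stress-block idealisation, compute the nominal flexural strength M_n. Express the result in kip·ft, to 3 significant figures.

M_n ≈ 1760 kip·ft

T = A_s f_y = 13.52 × 60 = 811.2 kips.
a = T/(0.85 f'_c b) = 811.2/(0.85 × 3.85 × 22.5) = 11.017 in.
M_n = T(d − a/2) = 811.2 × (31.6 − 5.5085) = 21165.4 kip·in = 21165.4/12 = 1763.78 kip·ft.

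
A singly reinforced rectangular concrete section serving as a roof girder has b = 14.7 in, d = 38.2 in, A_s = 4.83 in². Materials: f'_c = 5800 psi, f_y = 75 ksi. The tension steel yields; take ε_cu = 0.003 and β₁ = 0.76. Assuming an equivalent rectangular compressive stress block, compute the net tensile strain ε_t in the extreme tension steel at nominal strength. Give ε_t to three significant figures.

ε_t ≈ 0.0144

a = A_s f_y/(0.85 f'_c b) = 4.999 in.
β₁ = 0.76, so c = a/β₁ = 4.999/0.76 = 6.578 in.
From the linear strain diagram with ε_cu = 0.003: ε_t = 0.003 (d − c)/c = 0.003 × (38.2 − 6.578)/6.578 = 0.0144.
Since ε_t ≥ 0.005, the section is tension-controlled.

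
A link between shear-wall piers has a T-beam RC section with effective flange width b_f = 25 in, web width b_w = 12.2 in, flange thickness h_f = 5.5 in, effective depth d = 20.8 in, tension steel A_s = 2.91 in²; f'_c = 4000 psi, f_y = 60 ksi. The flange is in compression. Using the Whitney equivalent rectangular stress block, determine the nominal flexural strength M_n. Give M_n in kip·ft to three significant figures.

M_n ≈ 288 kip·ft

Tension: T = A_s f_y = 2.91 × 60 = 174.6 kips.
Try a within the flange: a = T/(0.85 f'_c b_f) = 174.6/(0.85 × 4 × 25) = 2.054 in.
Since a = 2.054 ≤ h_f = 5.5 in, the stress block lies entirely in the flange; analyse as a rectangular beam of width b_f.
M_n = T(d − a/2) = 174.6 × (20.8 − 1.027) = 3452.4 kip·in.
M_n = 3452.4/12 = 287.70 kip·ft.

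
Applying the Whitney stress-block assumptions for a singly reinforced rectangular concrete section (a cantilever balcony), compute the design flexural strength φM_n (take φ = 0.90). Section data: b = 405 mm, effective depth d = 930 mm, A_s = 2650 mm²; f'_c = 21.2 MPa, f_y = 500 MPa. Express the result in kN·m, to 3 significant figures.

φM_n ≈ 1000 kN·m

T = A_s f_y = 2650 × 500 = 1325000 N = 1325 kN.
From C = T: a = T/(0.85 f'_c b) = 1325000/(0.85 × 21.2 × 405) = 181.55 mm.
M_n = T(d − a/2) = 1325 kN × (930 − 90.775) mm = 1111.97 kN·m.
φM_n = 0.90 × 1111.97 = 1000.77 kN·m.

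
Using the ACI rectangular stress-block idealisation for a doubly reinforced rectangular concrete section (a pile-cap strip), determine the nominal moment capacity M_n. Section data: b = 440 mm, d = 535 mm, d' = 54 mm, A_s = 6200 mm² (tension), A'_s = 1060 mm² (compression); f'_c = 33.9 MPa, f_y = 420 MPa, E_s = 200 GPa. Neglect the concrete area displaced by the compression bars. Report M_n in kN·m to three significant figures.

M_n ≈ 1190 kN·m

Assume both tension and compression steel yield.
Net tension couple steel: A_s − A'_s = 5140 mm².
a = (A_s − A'_s) f_y / (0.85 f'_c b) = 2158800/(0.85 × 33.9 × 440) = 170.27 mm.
c = a/β₁ = 170.27/0.808 = 210.73 mm; ε'_s = 0.003(c − d')/c = 0.0022 ≥ f_y/E_s = 0.0021, so compression steel does yield.
M_n = (A_s − A'_s) f_y (d − a/2) + A'_s f_y (d − d') = [2158800 × (535 − 85.135) + 445200 × (535 − 54)] × 10⁻⁶ = 971.17 + 214.14 = 1185.31 kN·m.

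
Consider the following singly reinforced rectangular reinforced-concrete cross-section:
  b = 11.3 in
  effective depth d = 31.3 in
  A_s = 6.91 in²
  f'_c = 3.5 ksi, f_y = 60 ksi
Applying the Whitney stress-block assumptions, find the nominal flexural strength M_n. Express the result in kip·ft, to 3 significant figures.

T = A_s f_y = 6.91 × 60 = 414.6 kips.
a = T/(0.85 f'_c b) = 414.6/(0.85 × 3.5 × 11.3) = 12.333 in.
M_n = T(d − a/2) = 414.6 × (31.3 − 6.1665) = 10420.3 kip·in = 10420.3/12 = 868.36 kip·ft.

M_n ≈ 868 kip·ft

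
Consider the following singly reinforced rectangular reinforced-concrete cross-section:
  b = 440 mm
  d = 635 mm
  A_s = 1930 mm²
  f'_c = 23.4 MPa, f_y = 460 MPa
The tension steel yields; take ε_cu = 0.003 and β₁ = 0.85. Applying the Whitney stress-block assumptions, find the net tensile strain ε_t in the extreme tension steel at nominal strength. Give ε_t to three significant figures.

ε_t ≈ 0.0130

a = A_s f_y/(0.85 f'_c b) = 101.44 mm.
β₁ = 0.85, so c = a/β₁ = 101.44/0.85 = 119.34 mm.
From the linear strain diagram with ε_cu = 0.003: ε_t = 0.003 (d − c)/c = 0.003 × (635 − 119.34)/119.34 = 0.0130.
Since ε_t ≥ 0.005, the section is tension-controlled.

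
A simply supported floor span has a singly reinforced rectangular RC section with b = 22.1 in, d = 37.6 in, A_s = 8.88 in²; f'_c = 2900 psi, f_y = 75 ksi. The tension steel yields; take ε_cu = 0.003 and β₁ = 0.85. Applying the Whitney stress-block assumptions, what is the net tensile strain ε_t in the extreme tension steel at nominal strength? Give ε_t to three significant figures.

a = A_s f_y/(0.85 f'_c b) = 12.225 in.
β₁ = 0.85, so c = a/β₁ = 12.225/0.85 = 14.382 in.
From the linear strain diagram with ε_cu = 0.003: ε_t = 0.003 (d − c)/c = 0.003 × (37.6 − 14.382)/14.382 = 0.00484.
ε_t is between 0.004 and 0.005 — transition zone.

ε_t ≈ 0.00484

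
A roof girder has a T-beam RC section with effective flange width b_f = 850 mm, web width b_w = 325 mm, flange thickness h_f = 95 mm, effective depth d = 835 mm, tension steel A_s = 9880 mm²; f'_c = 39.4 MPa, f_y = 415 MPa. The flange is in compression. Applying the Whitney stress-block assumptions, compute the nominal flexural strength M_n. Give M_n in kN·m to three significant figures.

M_n ≈ 3070 kN·m

Tension: T = A_s f_y = 9880 × 415 = 4100200 N.
Try a within the flange: a = T/(0.85 f'_c b_f) = 4100200/(0.85 × 39.4 × 850) = 144.04 mm.
a = 144.04 > h_f = 95 mm: the block extends into the web. Split into flange-overhang and web parts.
C_f = 0.85 f'_c (b_f − b_w) h_f = 0.85 × 39.4 × (850 − 325) × 95 = 1670314 N.
Remaining web compression depth: a_w = (T − C_f)/(0.85 f'_c b_w) = (4100200 − 1670314)/(0.85 × 39.4 × 325) = 223.25 mm.
M_n = C_f(d − h_f/2) + (T − C_f)(d − a_w/2) = 1670314 × (835 − 47.5) + 2429886 × (835 − 111.625) = 1315.37 + 1757.72 = 3073.09 × 10⁶ N·mm.
M_n = 3073.09 kN·m.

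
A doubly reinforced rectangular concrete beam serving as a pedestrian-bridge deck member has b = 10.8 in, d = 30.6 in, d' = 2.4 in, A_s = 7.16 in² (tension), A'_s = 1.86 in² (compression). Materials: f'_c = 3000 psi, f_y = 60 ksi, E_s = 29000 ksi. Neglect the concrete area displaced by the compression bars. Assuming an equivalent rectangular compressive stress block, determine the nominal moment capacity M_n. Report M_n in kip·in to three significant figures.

M_n ≈ 11000 kip·in

Assume both steels yield.
a = (A_s − A'_s) f_y/(0.85 f'_c b) = (7.16 − 1.86) × 60/(0.85 × 3 × 10.8) = 11.547 in.
c = a/β₁ = 11.547/0.85 = 13.585 in; ε'_s = 0.003(c − d')/c = 0.0025 ≥ ε_y = 0.0021, so the compression steel yields.
M_n = (A_s − A'_s) f_y (d − a/2) + A'_s f_y (d − d') = 318 × (30.6 − 5.7735) + 111.6 × (30.6 − 2.4) = 7894.8 + 3147.1 = 11041.9 kip·in.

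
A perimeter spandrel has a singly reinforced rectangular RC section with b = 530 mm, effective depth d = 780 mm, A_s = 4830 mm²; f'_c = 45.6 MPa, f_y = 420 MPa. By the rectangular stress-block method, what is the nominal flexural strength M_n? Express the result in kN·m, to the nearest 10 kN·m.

M_n ≈ 1480 kN·m

T = A_s f_y = 4830 × 420 = 2028600 N = 2028.6 kN.
From C = T: a = T/(0.85 f'_c b) = 2028600/(0.85 × 45.6 × 530) = 98.75 mm.
M_n = T(d − a/2) = 2028.6 kN × (780 − 49.375) mm = 1482.15 kN·m.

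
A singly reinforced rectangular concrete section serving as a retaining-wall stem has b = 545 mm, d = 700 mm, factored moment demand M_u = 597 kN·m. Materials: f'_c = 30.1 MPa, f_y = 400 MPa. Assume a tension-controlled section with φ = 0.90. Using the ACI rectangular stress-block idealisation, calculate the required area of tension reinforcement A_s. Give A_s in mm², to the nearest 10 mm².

M_n = M_u/φ = 597/0.90 = 663.333 kN·m.
With M_n = 0.85 f'_c a b (d − a/2), solve the quadratic for a:
a = d − √(d² − 2M_n/(0.85 f'_c b)) = 700 − √(700² − 2 × 663.333×10⁶/(0.85 × 30.1 × 545)) = 71.62 mm.
A_s = 0.85 f'_c a b / f_y = 0.85 × 30.1 × 71.62 × 545 / 400 = 2496.6 mm².

A_s ≈ 2500 mm²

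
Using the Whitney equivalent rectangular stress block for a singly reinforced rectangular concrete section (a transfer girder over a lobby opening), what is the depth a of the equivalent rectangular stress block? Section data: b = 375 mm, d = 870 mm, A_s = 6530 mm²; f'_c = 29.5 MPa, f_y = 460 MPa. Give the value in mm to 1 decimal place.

T = A_s f_y = 6530 × 460 = 3003800 N = 3003.8 kN.
Setting C = 0.85 f'_c a b equal to T: a = 3003800/(0.85 × 29.5 × 375) = 319.4 mm.

a ≈ 319.4 mm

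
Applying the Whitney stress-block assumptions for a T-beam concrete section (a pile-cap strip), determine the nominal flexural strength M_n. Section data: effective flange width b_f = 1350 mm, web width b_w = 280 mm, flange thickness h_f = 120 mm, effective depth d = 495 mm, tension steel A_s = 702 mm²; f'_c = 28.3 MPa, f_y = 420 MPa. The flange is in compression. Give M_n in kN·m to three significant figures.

M_n ≈ 145 kN·m

Tension: T = A_s f_y = 702 × 420 = 294840 N.
Try a within the flange: a = T/(0.85 f'_c b_f) = 294840/(0.85 × 28.3 × 1350) = 9.08 mm.
Since a = 9.08 ≤ h_f = 120 mm, the stress block lies entirely in the flange; analyse as a rectangular beam of width b_f.
M_n = T(d − a/2) = 294840 × (495 − 4.54) = 144.61 × 10⁶ N·mm.
M_n = 144.61 kN·m.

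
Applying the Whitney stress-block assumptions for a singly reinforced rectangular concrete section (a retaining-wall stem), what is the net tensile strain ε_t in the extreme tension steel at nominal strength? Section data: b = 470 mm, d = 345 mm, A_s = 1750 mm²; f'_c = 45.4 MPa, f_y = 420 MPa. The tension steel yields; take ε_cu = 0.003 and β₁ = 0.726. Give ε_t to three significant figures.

a = A_s f_y/(0.85 f'_c b) = 40.52 mm.
β₁ = 0.726, so c = a/β₁ = 40.52/0.726 = 55.81 mm.
From the linear strain diagram with ε_cu = 0.003: ε_t = 0.003 (d − c)/c = 0.003 × (345 − 55.81)/55.81 = 0.0155.
Since ε_t ≥ 0.005, the section is tension-controlled.

ε_t ≈ 0.0155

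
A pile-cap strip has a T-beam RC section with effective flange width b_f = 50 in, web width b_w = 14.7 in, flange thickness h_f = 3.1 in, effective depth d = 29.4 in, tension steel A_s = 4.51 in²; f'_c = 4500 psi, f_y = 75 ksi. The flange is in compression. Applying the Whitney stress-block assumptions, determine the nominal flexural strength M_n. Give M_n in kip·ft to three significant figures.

M_n ≈ 804 kip·ft

Tension: T = A_s f_y = 4.51 × 75 = 338.25 kips.
Try a within the flange: a = T/(0.85 f'_c b_f) = 338.25/(0.85 × 4.5 × 50) = 1.769 in.
Since a = 1.769 ≤ h_f = 3.1 in, the stress block lies entirely in the flange; analyse as a rectangular beam of width b_f.
M_n = T(d − a/2) = 338.25 × (29.4 − 0.8845) = 9645.4 kip·in.
M_n = 9645.4/12 = 803.78 kip·ft.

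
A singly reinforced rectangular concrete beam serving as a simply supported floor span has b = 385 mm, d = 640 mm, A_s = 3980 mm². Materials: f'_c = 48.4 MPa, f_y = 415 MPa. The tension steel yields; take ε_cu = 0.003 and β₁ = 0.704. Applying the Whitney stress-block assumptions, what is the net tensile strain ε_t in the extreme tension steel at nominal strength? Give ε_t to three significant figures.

a = A_s f_y/(0.85 f'_c b) = 104.28 mm.
β₁ = 0.704, so c = a/β₁ = 104.28/0.704 = 148.13 mm.
From the linear strain diagram with ε_cu = 0.003: ε_t = 0.003 (d − c)/c = 0.003 × (640 − 148.13)/148.13 = 0.00996.
Since ε_t ≥ 0.005, the section is tension-controlled.

ε_t ≈ 0.00996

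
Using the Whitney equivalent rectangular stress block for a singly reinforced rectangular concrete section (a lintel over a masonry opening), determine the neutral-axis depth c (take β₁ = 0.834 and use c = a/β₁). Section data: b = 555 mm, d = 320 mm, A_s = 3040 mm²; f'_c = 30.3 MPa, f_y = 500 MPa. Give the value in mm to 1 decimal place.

T = A_s f_y = 3040 × 500 = 1520000 N = 1520 kN.
Setting C = 0.85 f'_c a b equal to T: a = 1520000/(0.85 × 30.3 × 555) = 106.338 mm.
With β₁ = 0.834, c = a/β₁ = 106.338/0.834 = 127.5 mm.

c ≈ 127.5 mm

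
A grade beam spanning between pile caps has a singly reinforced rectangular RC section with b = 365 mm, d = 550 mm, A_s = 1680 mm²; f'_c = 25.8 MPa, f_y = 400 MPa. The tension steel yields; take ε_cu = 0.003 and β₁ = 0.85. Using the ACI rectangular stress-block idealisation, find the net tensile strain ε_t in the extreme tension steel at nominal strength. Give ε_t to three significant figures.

a = A_s f_y/(0.85 f'_c b) = 83.95 mm.
β₁ = 0.85, so c = a/β₁ = 83.95/0.85 = 98.76 mm.
From the linear strain diagram with ε_cu = 0.003: ε_t = 0.003 (d − c)/c = 0.003 × (550 − 98.76)/98.76 = 0.0137.
Since ε_t ≥ 0.005, the section is tension-controlled.

ε_t ≈ 0.0137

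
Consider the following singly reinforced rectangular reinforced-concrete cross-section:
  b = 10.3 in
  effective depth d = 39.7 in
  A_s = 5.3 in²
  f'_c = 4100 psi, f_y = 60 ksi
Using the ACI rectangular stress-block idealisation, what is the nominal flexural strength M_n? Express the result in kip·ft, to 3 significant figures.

T = A_s f_y = 5.3 × 60 = 318 kips.
a = T/(0.85 f'_c b) = 318/(0.85 × 4.1 × 10.3) = 8.859 in.
M_n = T(d − a/2) = 318 × (39.7 − 4.4295) = 11216.0 kip·in = 11216.0/12 = 934.67 kip·ft.

M_n ≈ 935 kip·ft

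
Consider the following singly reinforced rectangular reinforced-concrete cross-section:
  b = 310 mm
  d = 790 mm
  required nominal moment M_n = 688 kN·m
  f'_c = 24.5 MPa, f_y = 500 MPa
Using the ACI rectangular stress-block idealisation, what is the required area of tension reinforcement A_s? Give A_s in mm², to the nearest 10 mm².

A_s ≈ 1920 mm²

With M_n = 0.85 f'_c a b (d − a/2), solve the quadratic for a:
a = d − √(d² − 2M_n/(0.85 f'_c b)) = 790 − √(790² − 2 × 688×10⁶/(0.85 × 24.5 × 310)) = 148.94 mm.
A_s = 0.85 f'_c a b / f_y = 0.85 × 24.5 × 148.94 × 310 / 500 = 1923.0 mm².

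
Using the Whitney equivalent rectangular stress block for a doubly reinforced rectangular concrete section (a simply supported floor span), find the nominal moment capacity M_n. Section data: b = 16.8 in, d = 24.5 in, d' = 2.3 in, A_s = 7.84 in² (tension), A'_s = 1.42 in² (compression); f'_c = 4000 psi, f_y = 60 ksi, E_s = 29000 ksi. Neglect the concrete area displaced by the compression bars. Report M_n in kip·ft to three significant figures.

Assume both steels yield.
a = (A_s − A'_s) f_y/(0.85 f'_c b) = (7.84 − 1.42) × 60/(0.85 × 4 × 16.8) = 6.744 in.
c = a/β₁ = 6.744/0.85 = 7.934 in; ε'_s = 0.003(c − d')/c = 0.0021 ≥ ε_y = 0.0021, so the compression steel yields.
M_n = (A_s − A'_s) f_y (d − a/2) + A'_s f_y (d − d') = 385.2 × (24.5 − 3.372) + 85.2 × (24.5 − 2.3) = 8138.5 + 1891.4 = 10029.9 kip·in = 10029.9/12 = 835.83 kip·ft.

M_n ≈ 836 kip·ft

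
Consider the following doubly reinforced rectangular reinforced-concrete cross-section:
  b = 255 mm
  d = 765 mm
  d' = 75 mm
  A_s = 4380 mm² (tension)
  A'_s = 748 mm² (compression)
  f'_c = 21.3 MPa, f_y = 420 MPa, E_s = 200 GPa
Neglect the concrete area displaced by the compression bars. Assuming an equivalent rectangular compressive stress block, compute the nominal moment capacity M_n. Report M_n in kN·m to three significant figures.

Assume both tension and compression steel yield.
Net tension couple steel: A_s − A'_s = 3632 mm².
a = (A_s − A'_s) f_y / (0.85 f'_c b) = 1525440/(0.85 × 21.3 × 255) = 330.41 mm.
c = a/β₁ = 330.41/0.85 = 388.72 mm; ε'_s = 0.003(c − d')/c = 0.0024 ≥ f_y/E_s = 0.0021, so compression steel does yield.
M_n = (A_s − A'_s) f_y (d − a/2) + A'_s f_y (d − d') = [1525440 × (765 − 165.205) + 314160 × (765 − 75)] × 10⁻⁶ = 914.95 + 216.77 = 1131.72 kN·m.

M_n ≈ 1130 kN·m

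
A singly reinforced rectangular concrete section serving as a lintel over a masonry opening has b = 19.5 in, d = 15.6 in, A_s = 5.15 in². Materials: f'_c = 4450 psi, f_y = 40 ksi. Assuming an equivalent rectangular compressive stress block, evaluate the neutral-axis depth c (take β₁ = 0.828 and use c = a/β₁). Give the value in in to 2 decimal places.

c ≈ 3.37 in

T = A_s f_y = 5.15 × 40 = 206 kips.
a = T/(0.85 f'_c b) = 206/(0.85 × 4.45 × 19.5) = 2.7929 in.
With β₁ = 0.828, c = a/β₁ = 2.7929/0.828 = 3.37 in.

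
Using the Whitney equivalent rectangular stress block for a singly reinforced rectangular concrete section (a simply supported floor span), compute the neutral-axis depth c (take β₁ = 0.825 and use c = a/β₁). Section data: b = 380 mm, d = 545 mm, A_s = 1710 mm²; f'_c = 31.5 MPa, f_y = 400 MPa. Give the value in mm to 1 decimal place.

T = A_s f_y = 1710 × 400 = 684000 N = 684 kN.
Setting C = 0.85 f'_c a b equal to T: a = 684000/(0.85 × 31.5 × 380) = 67.227 mm.
With β₁ = 0.825, c = a/β₁ = 67.227/0.825 = 81.5 mm.

c ≈ 81.5 mm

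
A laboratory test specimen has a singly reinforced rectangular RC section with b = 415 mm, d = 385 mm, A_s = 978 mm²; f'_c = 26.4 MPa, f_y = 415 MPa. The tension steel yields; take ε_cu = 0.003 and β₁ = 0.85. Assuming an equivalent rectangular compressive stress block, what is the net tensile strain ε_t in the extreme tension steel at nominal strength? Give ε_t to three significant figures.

a = A_s f_y/(0.85 f'_c b) = 43.58 mm.
β₁ = 0.85, so c = a/β₁ = 43.58/0.85 = 51.27 mm.
From the linear strain diagram with ε_cu = 0.003: ε_t = 0.003 (d − c)/c = 0.003 × (385 − 51.27)/51.27 = 0.0195.
Since ε_t ≥ 0.005, the section is tension-controlled.

ε_t ≈ 0.0195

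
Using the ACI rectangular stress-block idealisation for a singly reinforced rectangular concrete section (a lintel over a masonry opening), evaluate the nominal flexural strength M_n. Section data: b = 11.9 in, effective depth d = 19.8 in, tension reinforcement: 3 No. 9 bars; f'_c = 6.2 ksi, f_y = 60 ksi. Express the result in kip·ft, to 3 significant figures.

M_n ≈ 275 kip·ft

A_s = 3 × 1 = 3 in².
T = A_s f_y = 3 × 60 = 180 kips.
a = T/(0.85 f'_c b) = 180/(0.85 × 6.2 × 11.9) = 2.870 in.
M_n = T(d − a/2) = 180 × (19.8 − 1.435) = 3305.7 kip·in = 3305.7/12 = 275.48 kip·ft.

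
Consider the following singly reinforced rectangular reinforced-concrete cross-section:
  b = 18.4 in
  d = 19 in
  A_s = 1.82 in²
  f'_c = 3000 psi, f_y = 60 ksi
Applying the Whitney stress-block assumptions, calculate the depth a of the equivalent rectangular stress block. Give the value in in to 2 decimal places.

T = A_s f_y = 1.82 × 60 = 109.2 kips.
a = T/(0.85 f'_c b) = 109.2/(0.85 × 3 × 18.4) = 2.33 in.

a ≈ 2.33 in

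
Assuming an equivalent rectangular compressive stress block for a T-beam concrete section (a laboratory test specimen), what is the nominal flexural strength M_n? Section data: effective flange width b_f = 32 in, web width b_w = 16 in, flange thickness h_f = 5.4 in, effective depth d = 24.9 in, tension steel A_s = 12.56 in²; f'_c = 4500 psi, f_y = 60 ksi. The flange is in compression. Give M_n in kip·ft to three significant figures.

Tension: T = A_s f_y = 12.56 × 60 = 753.6 kips.
Try a within the flange: a = T/(0.85 f'_c b_f) = 753.6/(0.85 × 4.5 × 32) = 6.157 in.
a = 6.157 > h_f = 5.4 in: the block extends into the web. Split into flange-overhang and web parts.
C_f = 0.85 f'_c (b_f − b_w) h_f = 0.85 × 4.5 × (32 − 16) × 5.4 = 330.5 kips.
Remaining web compression depth: a_w = (T − C_f)/(0.85 f'_c b_w) = (753.6 − 330.5)/(0.85 × 4.5 × 16) = 6.913 in.
M_n = C_f(d − h_f/2) + (T − C_f)(d − a_w/2) = 330.5 × (24.9 − 2.7) + 423.1 × (24.9 − 3.4565) = 7337.1 + 9072.7 = 16409.8 kip·in.
M_n = 16409.8/12 = 1367.48 kip·ft.

M_n ≈ 1370 kip·ft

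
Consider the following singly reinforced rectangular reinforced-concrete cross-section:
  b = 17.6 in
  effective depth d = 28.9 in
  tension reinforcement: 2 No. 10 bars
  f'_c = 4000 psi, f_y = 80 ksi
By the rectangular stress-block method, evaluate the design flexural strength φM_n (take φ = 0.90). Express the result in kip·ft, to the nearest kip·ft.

φM_n ≈ 415 kip·ft

A_s = 2 × 1.27 = 2.54 in².
T = A_s f_y = 2.54 × 80 = 203.2 kips.
a = T/(0.85 f'_c b) = 203.2/(0.85 × 4 × 17.6) = 3.396 in.
M_n = T(d − a/2) = 203.2 × (28.9 − 1.698) = 5527.4 kip·in = 5527.4/12 = 460.62 kip·ft.
φM_n = 0.90 × 460.62 = 414.56 kip·ft.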